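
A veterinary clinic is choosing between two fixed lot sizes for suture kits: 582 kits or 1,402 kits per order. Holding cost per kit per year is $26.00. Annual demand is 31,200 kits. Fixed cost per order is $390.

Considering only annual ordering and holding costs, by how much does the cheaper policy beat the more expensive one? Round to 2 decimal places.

For each Q, cost = (D/Q)·S + (Q/2)·H.
TC(582) = (31,200/582)×390 + (582/2)×26 = $28,473.22
TC(1,402) = (31,200/1,402)×390 + (1,402/2)×26 = $26,905.03
|ΔTC| = |$28,473.22 − $26,905.03| = $1,568.19

$1,568.19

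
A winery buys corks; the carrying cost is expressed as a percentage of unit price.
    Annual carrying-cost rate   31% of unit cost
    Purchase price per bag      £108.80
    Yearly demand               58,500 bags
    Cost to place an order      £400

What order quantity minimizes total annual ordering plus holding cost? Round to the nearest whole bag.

H = i·C = 0.31 × £108.8 = £33.7280 per bag-year
2DS/H = 2·58,500·400/33.728 = 1,387,571.16
EOQ = √1,387,571.16 ≈ 1,177.95

1,178 bags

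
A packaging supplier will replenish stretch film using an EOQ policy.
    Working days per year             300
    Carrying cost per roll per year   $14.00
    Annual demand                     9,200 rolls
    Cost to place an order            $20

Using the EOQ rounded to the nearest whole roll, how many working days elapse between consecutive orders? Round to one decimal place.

EOQ = √(2DS/H) = √(2 × 9,200 × 20 / 14)
    = √(26,285.71) ≈ 162.13 → Q = 162 rolls
T = Q/D × 300 days = 162/9,200 × 300 = 5.283 days

5.3 days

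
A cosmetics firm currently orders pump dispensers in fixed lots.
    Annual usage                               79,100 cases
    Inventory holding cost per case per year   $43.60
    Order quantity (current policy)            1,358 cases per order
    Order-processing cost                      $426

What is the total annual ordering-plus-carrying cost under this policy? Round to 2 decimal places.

Ordering: D/Q × S = 79,100/1,358 × $426 = $24,813.40
Holding:  Q/2 × H = 1,358/2 × $43.6 = $29,604.40
Total = $24,813.40 + $29,604.40 = $54,417.80

$54,417.80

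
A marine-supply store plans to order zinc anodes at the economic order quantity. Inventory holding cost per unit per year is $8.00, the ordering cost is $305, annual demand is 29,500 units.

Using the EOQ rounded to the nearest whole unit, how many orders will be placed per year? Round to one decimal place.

Q* = √(2·D·S / H) = √(2·29,500·305 / 8) = √2,249,375.0 ≈ 1,499.79 → Q = 1,500
Orders per year = D/Q = 29,500 / 1,500 = 19.667

19.7 orders per year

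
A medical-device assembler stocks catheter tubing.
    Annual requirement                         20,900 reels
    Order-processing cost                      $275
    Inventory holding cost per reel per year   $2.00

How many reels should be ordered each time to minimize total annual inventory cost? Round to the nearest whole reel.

EOQ = √(2DS/H) = √(2 × 20,900 × 275 / 2)
    = √(5,747,500.00) ≈ 2,397.39

2,397 reels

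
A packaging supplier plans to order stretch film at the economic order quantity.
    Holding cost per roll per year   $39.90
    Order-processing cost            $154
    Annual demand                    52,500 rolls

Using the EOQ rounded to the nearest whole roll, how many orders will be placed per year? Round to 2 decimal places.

82.42 orders per year

Optimal lot size Q* = (2 × 52,500 × $154 / $39.9)^½ ≈ 636.60 → Q = 637
N = D/Q = 52,500/637 ≈ 82.418 orders/yr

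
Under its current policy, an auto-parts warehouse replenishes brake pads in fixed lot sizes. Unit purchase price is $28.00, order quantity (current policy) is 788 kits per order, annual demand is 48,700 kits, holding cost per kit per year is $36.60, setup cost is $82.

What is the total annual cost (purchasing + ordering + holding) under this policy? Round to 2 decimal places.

$1,383,088.17

Orders/yr = 48,700/788 = 61.802; ordering cost = 61.802 × $82 = $5,067.77
Average inventory = 788/2 = 394; holding cost = 394 × $36.6 = $14,420.40
Purchase cost = D·C = 48,700 × 28 = $1,363,600.00
Total = $5,067.77 + $14,420.40 + $1,363,600.00 = $1,383,088.17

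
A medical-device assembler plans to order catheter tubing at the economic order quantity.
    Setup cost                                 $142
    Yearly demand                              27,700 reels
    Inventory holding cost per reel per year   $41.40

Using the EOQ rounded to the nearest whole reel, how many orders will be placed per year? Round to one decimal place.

Q* = √(2·D·S / H) = √(2·27,700·142 / 41.4) = √190,019.3 ≈ 435.91 → Q = 436
Orders per year = D/Q = 27,700 / 436 = 63.532

63.5 orders per year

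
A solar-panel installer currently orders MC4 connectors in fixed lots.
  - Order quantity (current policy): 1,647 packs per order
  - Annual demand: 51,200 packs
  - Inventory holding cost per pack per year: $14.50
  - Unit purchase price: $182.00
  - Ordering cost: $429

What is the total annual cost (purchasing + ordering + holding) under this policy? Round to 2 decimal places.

Annual ordering cost = (D/Q)·S = (51,200/1,647) × 429 = $13,336.25
Annual holding cost  = (Q/2)·H = (1,647/2) × 14.5 = $11,940.75
Purchase cost = D·C = 51,200 × 182 = $9,318,400.00
Total = $13,336.25 + $11,940.75 + $9,318,400.00 = $9,343,677.00

$9,343,677.00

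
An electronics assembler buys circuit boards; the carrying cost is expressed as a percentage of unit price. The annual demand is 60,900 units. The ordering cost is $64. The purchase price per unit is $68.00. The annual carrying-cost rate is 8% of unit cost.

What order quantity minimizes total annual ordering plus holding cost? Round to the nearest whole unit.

Carrying cost H = $68 × 8% = $5.4400/unit/yr
EOQ = √(2DS/H) = √(2 × 60,900 × 64 / 5.44)
    = √(1,432,941.18) ≈ 1,197.06

1,197 units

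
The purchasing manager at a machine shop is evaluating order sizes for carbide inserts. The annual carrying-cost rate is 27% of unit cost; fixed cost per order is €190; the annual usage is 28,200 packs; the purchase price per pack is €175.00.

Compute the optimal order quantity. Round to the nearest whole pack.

476 packs

Carrying cost H = €175 × 27% = €47.2500/pack/yr
2DS/H = 2·28,200·190/47.25 = 226,793.65
EOQ = √226,793.65 ≈ 476.23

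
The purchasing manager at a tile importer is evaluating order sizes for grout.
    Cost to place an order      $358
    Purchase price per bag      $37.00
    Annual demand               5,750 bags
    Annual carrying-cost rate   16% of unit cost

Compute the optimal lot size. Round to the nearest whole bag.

H = i·C = 0.16 × $37 = $5.9200 per bag-year
Optimal lot size Q* = (2 × 5,750 × $358 / $5.92)^½ ≈ 833.93

834 bags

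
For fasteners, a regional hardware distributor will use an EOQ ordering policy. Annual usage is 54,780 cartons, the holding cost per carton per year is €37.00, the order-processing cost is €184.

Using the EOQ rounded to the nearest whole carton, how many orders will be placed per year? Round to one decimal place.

Optimal lot size Q* = (2 × 54,780 × €184 / €37)^½ ≈ 738.13 → Q = 738
Orders per year = D/Q = 54,780 / 738 = 74.228

74.2 orders per year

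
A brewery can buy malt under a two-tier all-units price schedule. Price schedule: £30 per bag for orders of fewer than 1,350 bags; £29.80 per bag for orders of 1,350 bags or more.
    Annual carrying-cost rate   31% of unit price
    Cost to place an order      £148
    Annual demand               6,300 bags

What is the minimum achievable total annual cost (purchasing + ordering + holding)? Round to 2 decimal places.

£193,164.45

H₁ = 31%×£30 = £9.3000;  H₂ = 31%×£29.80 = £9.2380
EOQ₁ = √(2×6,300×148/9.3000) = 447.79  (< 1,350, feasible at tier 1)
EOQ₂ = √(2×6,300×148/9.2380) = 449.29  (< 1,350 → use Q = 1,350 at tier-2 price)
TC(tier 1 (EOQ₁), Q≈447.8) = £193,164.45
TC(tier 2, Q≈1,350.0) = £194,666.32
Minimum at tier 1 (EOQ₁): £193,164.45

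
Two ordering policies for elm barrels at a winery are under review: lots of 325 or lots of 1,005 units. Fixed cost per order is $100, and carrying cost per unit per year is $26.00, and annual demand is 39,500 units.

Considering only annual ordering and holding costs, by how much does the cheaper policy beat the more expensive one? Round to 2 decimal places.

TC(Q) = (D/Q)S + (Q/2)H
TC(325) = (39,500/325)×100 + (325/2)×26 = $16,378.85
TC(1,005) = (39,500/1,005)×100 + (1,005/2)×26 = $16,995.35
|ΔTC| = |$16,378.85 − $16,995.35| = $616.50

$616.50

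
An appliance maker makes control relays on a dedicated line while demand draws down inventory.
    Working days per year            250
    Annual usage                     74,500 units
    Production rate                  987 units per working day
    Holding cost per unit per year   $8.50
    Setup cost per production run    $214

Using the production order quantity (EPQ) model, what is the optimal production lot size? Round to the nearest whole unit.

2,318 units

d = 74,500/250 = 298.0000 units/day;  effective holding cost H(1 − d/p) = 8.5·(1 − 298.0000/987) = 5.93364
Q* = √(2DS / H_eff) = √(2·74,500·214 / 5.93364) ≈ 2,318.14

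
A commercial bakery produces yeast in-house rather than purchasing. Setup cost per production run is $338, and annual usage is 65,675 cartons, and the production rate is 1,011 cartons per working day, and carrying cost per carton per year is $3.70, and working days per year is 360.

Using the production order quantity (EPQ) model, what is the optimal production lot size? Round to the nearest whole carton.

d = 65,675/360 = 182.4306 cartons/day;  effective holding cost H(1 − d/p) = 3.7·(1 − 182.4306/1011) = 3.03235
Q* = √(2DS / H_eff) = √(2·65,675·338 / 3.03235) ≈ 3,826.34

3,826 cartons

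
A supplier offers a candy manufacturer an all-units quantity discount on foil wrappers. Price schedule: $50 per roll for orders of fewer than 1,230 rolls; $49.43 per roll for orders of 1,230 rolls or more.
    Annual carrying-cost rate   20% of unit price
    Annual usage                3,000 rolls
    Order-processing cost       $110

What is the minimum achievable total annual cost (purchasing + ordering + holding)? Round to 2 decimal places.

H₁ = 20%×$50 = $10.0000;  H₂ = 20%×$49.43 = $9.8860
EOQ₁ = √(2×3,000×110/10.0000) = 256.90  (< 1,230, feasible at tier 1)
EOQ₂ = √(2×3,000×110/9.8860) = 258.38  (< 1,230 → use Q = 1,230 at tier-2 price)
TC(tier 1 (EOQ₁), Q≈256.9) = $152,569.05
TC(tier 2, Q≈1,230.0) = $154,638.18
Minimum at tier 1 (EOQ₁): $152,569.05

$152,569.05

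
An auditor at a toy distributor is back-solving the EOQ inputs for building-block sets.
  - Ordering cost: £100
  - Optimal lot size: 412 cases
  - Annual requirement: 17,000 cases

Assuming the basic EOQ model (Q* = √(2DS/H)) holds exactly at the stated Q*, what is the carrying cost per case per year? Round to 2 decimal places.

EOQ relation: Q² = 2DS/H, so rearrange for the unknown.
H = 2DS / Q² = 2 × 17,000 × 100 / 412² = 20.0302

£20.03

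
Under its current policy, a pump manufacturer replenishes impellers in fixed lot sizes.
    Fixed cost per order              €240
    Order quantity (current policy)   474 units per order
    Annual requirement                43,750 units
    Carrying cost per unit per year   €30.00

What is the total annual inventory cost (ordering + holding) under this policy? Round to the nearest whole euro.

€29,262

Ordering: D/Q × S = 43,750/474 × €240 = €22,151.90
Holding:  Q/2 × H = 474/2 × €30 = €7,110.00
Total = €22,151.90 + €7,110.00 = €29,261.90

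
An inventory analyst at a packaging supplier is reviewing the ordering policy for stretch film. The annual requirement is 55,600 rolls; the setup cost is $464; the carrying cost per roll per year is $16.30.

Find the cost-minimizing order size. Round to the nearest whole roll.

1,779 rolls

EOQ = √(2DS/H) = √(2 × 55,600 × 464 / 16.3)
    = √(3,165,447.85) ≈ 1,779.17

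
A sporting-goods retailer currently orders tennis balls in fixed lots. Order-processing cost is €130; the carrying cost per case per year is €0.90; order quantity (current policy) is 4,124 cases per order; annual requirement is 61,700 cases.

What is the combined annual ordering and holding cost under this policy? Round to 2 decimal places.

Ordering: D/Q × S = 61,700/4,124 × €130 = €1,944.96
Holding:  Q/2 × H = 4,124/2 × €0.9 = €1,855.80
Total = €1,944.96 + €1,855.80 = €3,800.76

€3,800.76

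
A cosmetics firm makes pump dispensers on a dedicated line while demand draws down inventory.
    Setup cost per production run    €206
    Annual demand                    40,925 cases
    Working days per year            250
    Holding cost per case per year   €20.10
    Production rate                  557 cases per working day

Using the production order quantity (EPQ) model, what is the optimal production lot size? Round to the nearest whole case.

Daily demand d = 40,925/250 = 163.700; p = 557; 1 − d/p = 0.70610
EPQ = √(2DS / (H(1 − d/p)))
    = √(2 × 40,925 × 206 / (20.1 × 0.70610)) ≈ 1,089.96

1,090 cases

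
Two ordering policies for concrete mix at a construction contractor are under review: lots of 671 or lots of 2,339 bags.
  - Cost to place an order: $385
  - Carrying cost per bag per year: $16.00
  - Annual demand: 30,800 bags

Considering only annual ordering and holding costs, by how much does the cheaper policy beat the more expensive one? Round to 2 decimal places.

$741.56

For each Q, cost = (D/Q)·S + (Q/2)·H.
TC(671) = (30,800/671)×385 + (671/2)×16 = $23,040.13
TC(2,339) = (30,800/2,339)×385 + (2,339/2)×16 = $23,781.69
Cheaper: Q = 671.  Difference = $741.56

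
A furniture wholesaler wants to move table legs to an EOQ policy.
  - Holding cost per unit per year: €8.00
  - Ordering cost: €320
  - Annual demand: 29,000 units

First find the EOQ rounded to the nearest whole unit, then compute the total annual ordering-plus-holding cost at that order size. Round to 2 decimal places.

€12,185.24

Optimal lot size Q* = (2 × 29,000 × €320 / €8)^½ ≈ 1,523.15 → Q = 1,523 units
Annual ordering cost = (D/Q)·S = (29,000/1,523) × 320 = €6,093.24
Annual holding cost  = (Q/2)·H = (1,523/2) × 8 = €6,092.00
Total = €6,093.24 + €6,092.00 = €12,185.24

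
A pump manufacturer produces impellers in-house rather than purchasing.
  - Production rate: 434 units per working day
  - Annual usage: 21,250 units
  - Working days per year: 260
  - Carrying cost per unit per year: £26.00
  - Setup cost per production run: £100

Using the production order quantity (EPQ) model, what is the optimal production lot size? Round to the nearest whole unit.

Daily demand d = 21,250/260 = 81.731; p = 434; 1 − d/p = 0.81168
EPQ = √(2DS / (H(1 − d/p)))
    = √(2 × 21,250 × 100 / (26 × 0.81168)) ≈ 448.76

449 units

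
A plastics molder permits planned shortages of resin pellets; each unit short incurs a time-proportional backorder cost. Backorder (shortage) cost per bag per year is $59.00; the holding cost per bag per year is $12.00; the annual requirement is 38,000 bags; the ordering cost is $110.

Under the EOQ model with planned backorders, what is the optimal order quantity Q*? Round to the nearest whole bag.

Q* = √(2DS/H) · √((H + b)/b)
   = √(2 × 38,000 × 110 / 12) · √((12 + 59) / 59)
   = 834.666 × 1.0970 ≈ 915.62

916 bags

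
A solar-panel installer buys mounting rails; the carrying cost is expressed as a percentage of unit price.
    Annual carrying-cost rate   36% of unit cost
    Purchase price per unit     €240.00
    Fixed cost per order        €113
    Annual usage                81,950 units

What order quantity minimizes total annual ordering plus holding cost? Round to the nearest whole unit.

463 units

Carrying cost H = €240 × 36% = €86.4000/unit/yr
EOQ = √(2DS/H) = √(2 × 81,950 × 113 / 86.4)
    = √(214,359.95) ≈ 462.99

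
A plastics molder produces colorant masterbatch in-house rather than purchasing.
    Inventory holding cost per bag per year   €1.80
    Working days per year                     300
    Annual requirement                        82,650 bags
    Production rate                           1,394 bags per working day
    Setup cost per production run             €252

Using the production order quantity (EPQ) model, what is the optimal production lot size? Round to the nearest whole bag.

5,370 bags

d = 82,650/300 = 275.5000 bags/day;  effective holding cost H(1 − d/p) = 1.8·(1 − 275.5000/1394) = 1.44426
Q* = √(2DS / H_eff) = √(2·82,650·252 / 1.44426) ≈ 5,370.49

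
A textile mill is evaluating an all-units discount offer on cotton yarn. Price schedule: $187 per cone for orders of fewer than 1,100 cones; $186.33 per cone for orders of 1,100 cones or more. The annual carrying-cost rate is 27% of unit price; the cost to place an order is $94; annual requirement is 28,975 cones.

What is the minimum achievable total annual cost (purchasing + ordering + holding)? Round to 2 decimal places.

H₁ = 27%×$187 = $50.4900;  H₂ = 27%×$186.33 = $50.3091
EOQ₁ = √(2×28,975×94/50.4900) = 328.46  (< 1,100, feasible at tier 1)
EOQ₂ = √(2×28,975×94/50.3091) = 329.05  (< 1,100 → use Q = 1,100 at tier-2 price)
TC(tier 1 (EOQ₁), Q≈328.5) = $5,434,909.15
TC(tier 2, Q≈1,100.0) = $5,429,057.80
Minimum at tier 2: $5,429,057.80

$5,429,057.80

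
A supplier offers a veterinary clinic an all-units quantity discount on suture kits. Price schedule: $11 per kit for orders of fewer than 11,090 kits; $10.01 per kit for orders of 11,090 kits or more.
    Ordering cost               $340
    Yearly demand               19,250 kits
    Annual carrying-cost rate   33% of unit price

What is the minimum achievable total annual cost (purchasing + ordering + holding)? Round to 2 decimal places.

$211,599.47

H₁ = 33%×$11 = $3.6300;  H₂ = 33%×$10.01 = $3.3033
EOQ₁ = √(2×19,250×340/3.6300) = 1,898.96  (< 11,090, feasible at tier 1)
EOQ₂ = √(2×19,250×340/3.3033) = 1,990.65  (< 11,090 → use Q = 11,090 at tier-2 price)
TC(tier 1 (EOQ₁), Q≈1,899.0) = $218,643.24
TC(tier 2, Q≈11,090.0) = $211,599.47
Minimum at tier 2: $211,599.47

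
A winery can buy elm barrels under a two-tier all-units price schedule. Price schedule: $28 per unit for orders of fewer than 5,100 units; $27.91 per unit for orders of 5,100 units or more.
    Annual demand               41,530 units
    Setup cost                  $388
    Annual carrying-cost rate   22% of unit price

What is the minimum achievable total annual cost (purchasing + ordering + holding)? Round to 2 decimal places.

H₁ = 22%×$28 = $6.1600;  H₂ = 22%×$27.91 = $6.1402
EOQ₁ = √(2×41,530×388/6.1600) = 2,287.29  (< 5,100, feasible at tier 1)
EOQ₂ = √(2×41,530×388/6.1402) = 2,290.98  (< 5,100 → use Q = 5,100 at tier-2 price)
TC(tier 1 (EOQ₁), Q≈2,287.3) = $1,176,929.71
TC(tier 2, Q≈5,100.0) = $1,177,919.35
Minimum at tier 1 (EOQ₁): $1,176,929.71

$1,176,929.71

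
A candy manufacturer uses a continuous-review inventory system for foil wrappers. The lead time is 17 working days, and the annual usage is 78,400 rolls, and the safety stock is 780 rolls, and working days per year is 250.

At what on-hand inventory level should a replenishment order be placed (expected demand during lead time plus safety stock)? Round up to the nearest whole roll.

6,112 rolls

Daily demand d = 78,400 / 250 = 313.600 rolls/day
Demand during lead time = 313.600 × 17 = 5,331.20
Reorder point = 5,331.20 + 780 = 6,111.20 → round up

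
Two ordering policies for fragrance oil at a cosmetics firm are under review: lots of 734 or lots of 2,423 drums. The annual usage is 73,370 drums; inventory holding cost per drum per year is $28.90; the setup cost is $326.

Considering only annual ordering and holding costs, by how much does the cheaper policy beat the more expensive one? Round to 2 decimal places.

Annual cost at Q: ordering D·S/Q plus holding Q·H/2.
TC(734) = (73,370/734)×326 + (734/2)×28.9 = $43,192.98
TC(2,423) = (73,370/2,423)×326 + (2,423/2)×28.9 = $44,883.84
Lots of 734 are cheaper by $1,690.86.

$1,690.86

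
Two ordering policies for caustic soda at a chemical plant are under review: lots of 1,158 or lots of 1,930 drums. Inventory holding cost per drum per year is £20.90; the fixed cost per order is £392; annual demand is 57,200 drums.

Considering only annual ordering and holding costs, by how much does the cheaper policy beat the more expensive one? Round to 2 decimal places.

£322.18

TC(Q) = (D/Q)S + (Q/2)H
TC(1,158) = (57,200/1,158)×392 + (1,158/2)×20.9 = £31,464.14
TC(1,930) = (57,200/1,930)×392 + (1,930/2)×20.9 = £31,786.32
Lots of 1,158 are cheaper by £322.18.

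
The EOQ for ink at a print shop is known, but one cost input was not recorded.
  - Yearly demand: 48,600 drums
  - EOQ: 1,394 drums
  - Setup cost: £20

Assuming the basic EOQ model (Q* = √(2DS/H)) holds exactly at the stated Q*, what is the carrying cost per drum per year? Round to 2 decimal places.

Since Q* = (2DS/H)^½, squaring gives Q*²·H = 2DS.
H = 2DS / Q² = 2 × 48,600 × 20 / 1,394² = 1.0004

£1.00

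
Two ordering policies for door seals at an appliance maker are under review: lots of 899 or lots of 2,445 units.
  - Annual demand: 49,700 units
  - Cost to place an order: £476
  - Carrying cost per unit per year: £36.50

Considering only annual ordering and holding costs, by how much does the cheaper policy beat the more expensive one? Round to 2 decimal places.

£11,575.23

For each Q, cost = (D/Q)·S + (Q/2)·H.
TC(899) = (49,700/899)×476 + (899/2)×36.5 = £42,721.77
TC(2,445) = (49,700/2,445)×476 + (2,445/2)×36.5 = £54,297.00
|ΔTC| = |£42,721.77 − £54,297.00| = £11,575.23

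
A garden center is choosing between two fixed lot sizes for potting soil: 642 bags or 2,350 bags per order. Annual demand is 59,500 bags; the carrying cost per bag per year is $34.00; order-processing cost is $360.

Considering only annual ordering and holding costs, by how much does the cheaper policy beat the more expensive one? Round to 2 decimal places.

For each Q, cost = (D/Q)·S + (Q/2)·H.
TC(642) = (59,500/642)×360 + (642/2)×34 = $44,278.49
TC(2,350) = (59,500/2,350)×360 + (2,350/2)×34 = $49,064.89
Cheaper: Q = 642.  Difference = $4,786.41

$4,786.41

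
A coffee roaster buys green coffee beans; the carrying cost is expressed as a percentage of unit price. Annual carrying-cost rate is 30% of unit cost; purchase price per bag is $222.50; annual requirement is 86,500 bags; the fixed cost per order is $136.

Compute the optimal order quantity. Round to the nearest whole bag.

H = i·C = 0.3 × $222.5 = $66.7500 per bag-year
EOQ = √(2DS/H) = √(2 × 86,500 × 136 / 66.75)
    = √(352,479.40) ≈ 593.70

594 bags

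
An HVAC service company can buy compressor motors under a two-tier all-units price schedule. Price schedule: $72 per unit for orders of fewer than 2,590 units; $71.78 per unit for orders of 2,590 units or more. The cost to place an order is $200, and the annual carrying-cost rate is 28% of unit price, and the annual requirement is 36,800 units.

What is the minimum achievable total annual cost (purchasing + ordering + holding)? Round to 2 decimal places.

H₁ = 28%×$72 = $20.1600;  H₂ = 28%×$71.78 = $20.0984
EOQ₁ = √(2×36,800×200/20.1600) = 854.49  (< 2,590, feasible at tier 1)
EOQ₂ = √(2×36,800×200/20.0984) = 855.80  (< 2,590 → use Q = 2,590 at tier-2 price)
TC(tier 1 (EOQ₁), Q≈854.5) = $2,666,826.58
TC(tier 2, Q≈2,590.0) = $2,670,373.13
Minimum at tier 1 (EOQ₁): $2,666,826.58

$2,666,826.58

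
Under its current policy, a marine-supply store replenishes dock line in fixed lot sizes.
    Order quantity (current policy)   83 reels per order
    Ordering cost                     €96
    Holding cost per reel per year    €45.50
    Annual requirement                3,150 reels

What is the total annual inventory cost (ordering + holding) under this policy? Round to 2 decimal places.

Ordering: D/Q × S = 3,150/83 × €96 = €3,643.37
Holding:  Q/2 × H = 83/2 × €45.5 = €1,888.25
Total = €3,643.37 + €1,888.25 = €5,531.62

€5,531.62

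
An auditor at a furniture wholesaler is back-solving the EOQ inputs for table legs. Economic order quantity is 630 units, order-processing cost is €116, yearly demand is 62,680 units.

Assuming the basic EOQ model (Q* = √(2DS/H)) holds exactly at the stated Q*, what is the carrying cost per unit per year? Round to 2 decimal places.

€36.64

Since Q* = (2DS/H)^½, squaring gives Q*²·H = 2DS.
H = 2DS / Q² = 2 × 62,680 × 116 / 630² = 36.6383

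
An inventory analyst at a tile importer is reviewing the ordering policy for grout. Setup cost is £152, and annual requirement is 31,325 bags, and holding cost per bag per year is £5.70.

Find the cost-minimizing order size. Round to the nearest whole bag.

2DS/H = 2·31,325·152/5.7 = 1,670,666.67
EOQ = √1,670,666.67 ≈ 1,292.54

1,293 bags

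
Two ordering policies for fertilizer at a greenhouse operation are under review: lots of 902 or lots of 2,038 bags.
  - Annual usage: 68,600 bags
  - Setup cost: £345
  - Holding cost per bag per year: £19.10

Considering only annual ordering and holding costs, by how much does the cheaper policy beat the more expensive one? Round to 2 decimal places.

£3,776.70

For each Q, cost = (D/Q)·S + (Q/2)·H.
TC(902) = (68,600/902)×345 + (902/2)×19.1 = £34,852.46
TC(2,038) = (68,600/2,038)×345 + (2,038/2)×19.1 = £31,075.76
|ΔTC| = |£34,852.46 − £31,075.76| = £3,776.70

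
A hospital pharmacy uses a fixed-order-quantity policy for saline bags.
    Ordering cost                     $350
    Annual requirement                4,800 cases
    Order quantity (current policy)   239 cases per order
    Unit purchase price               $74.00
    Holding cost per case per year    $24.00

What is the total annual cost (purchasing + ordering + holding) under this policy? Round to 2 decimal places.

$365,097.29

Ordering: D/Q × S = 4,800/239 × $350 = $7,029.29
Holding:  Q/2 × H = 239/2 × $24 = $2,868.00
Purchase cost = D·C = 4,800 × 74 = $355,200.00
Total = $7,029.29 + $2,868.00 + $355,200.00 = $365,097.29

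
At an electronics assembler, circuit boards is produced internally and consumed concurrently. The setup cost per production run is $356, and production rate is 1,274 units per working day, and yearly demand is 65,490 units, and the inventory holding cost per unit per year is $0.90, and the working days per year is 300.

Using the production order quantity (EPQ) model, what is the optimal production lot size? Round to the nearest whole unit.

7,907 units

Daily demand d = 65,490/300 = 218.300; p = 1274; 1 − d/p = 0.82865
EPQ = √(2DS / (H(1 − d/p)))
    = √(2 × 65,490 × 356 / (0.9 × 0.82865)) ≈ 7,907.16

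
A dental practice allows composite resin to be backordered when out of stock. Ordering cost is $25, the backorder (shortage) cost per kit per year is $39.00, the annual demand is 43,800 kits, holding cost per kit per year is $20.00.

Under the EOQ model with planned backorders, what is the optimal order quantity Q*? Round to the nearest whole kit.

Basic EOQ = √(2·43,800·25/20) = 330.908
Backorder adjustment √((H+b)/b) = √((20+39)/39) = 1.2300
Q* = 330.908 × 1.2300 ≈ 407.01

407 kits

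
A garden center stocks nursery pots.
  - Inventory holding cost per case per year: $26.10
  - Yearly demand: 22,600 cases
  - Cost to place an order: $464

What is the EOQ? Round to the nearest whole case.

896 cases

EOQ = √(2DS/H) = √(2 × 22,600 × 464 / 26.1)
    = √(803,555.56) ≈ 896.41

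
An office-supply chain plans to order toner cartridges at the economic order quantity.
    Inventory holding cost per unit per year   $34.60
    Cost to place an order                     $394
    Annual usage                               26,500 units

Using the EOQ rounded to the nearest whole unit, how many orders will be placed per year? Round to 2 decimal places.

Q* = √(2·D·S / H) = √(2·26,500·394 / 34.6) = √603,526.0 ≈ 776.87 → Q = 777
Orders per year = D/Q = 26,500 / 777 = 34.106

34.11 orders per year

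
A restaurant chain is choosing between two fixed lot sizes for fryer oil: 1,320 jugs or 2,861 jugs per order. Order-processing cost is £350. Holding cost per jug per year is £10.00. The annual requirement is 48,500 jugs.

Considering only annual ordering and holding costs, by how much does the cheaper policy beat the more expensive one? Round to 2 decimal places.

TC(Q) = (D/Q)S + (Q/2)H
TC(1,320) = (48,500/1,320)×350 + (1,320/2)×10 = £19,459.85
TC(2,861) = (48,500/2,861)×350 + (2,861/2)×10 = £20,238.24
Lots of 1,320 are cheaper by £778.39.

£778.39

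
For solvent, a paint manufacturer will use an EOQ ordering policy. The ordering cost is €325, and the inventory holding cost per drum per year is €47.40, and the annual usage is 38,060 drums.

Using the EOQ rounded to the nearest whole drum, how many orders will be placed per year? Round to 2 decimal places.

52.71 orders per year

EOQ = √(2DS/H) = √(2 × 38,060 × 325 / 47.4)
    = √(521,919.83) ≈ 722.44 → Q = 722
N = D/Q = 38,060/722 ≈ 52.715 orders/yr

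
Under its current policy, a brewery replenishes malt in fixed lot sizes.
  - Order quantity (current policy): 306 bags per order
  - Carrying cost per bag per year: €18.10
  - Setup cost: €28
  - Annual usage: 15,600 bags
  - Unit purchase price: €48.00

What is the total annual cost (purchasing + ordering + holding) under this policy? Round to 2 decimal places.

Annual ordering cost = (D/Q)·S = (15,600/306) × 28 = €1,427.45
Annual holding cost  = (Q/2)·H = (306/2) × 18.1 = €2,769.30
Purchase cost = D·C = 15,600 × 48 = €748,800.00
Total = €1,427.45 + €2,769.30 + €748,800.00 = €752,996.75

€752,996.75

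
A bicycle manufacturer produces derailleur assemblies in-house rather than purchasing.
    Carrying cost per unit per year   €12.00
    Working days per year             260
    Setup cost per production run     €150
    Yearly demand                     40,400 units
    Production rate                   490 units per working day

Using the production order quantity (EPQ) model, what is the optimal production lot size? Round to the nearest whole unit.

1,216 units

Daily demand d = 40,400/260 = 155.385; p = 490; 1 − d/p = 0.68289
EPQ = √(2DS / (H(1 − d/p)))
    = √(2 × 40,400 × 150 / (12 × 0.68289)) ≈ 1,216.15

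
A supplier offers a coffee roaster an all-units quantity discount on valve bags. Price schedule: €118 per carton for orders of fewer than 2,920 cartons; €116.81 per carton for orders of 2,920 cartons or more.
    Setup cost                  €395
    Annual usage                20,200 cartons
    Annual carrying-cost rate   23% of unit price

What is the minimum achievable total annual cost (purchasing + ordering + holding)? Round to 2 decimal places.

€2,401,519.33

H₁ = 23%×€118 = €27.1400;  H₂ = 23%×€116.81 = €26.8663
EOQ₁ = √(2×20,200×395/27.1400) = 766.80  (< 2,920, feasible at tier 1)
EOQ₂ = √(2×20,200×395/26.8663) = 770.70  (< 2,920 → use Q = 2,920 at tier-2 price)
TC(tier 1 (EOQ₁), Q≈766.8) = €2,404,411.06
TC(tier 2, Q≈2,920.0) = €2,401,519.33
Minimum at tier 2: €2,401,519.33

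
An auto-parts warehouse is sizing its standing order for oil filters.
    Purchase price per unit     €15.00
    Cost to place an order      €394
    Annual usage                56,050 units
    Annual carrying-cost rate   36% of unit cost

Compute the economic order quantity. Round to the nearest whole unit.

H = i·C = 0.36 × €15 = €5.4000 per unit-year
Q* = √(2·D·S / H) = √(2·56,050·394 / 5.4) = √8,179,148.1 ≈ 2,859.92

2,860 units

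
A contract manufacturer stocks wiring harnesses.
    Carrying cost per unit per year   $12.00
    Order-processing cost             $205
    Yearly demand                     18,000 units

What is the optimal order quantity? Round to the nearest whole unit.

2DS/H = 2·18,000·205/12 = 615,000.00
EOQ = √615,000.00 ≈ 784.22

784 units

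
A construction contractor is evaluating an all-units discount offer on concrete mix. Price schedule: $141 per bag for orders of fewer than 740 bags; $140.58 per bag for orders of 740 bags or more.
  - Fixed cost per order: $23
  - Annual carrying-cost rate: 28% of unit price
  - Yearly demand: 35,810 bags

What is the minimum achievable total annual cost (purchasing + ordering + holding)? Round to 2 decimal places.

H₁ = 28%×$141 = $39.4800;  H₂ = 28%×$140.58 = $39.3624
EOQ₁ = √(2×35,810×23/39.4800) = 204.26  (< 740, feasible at tier 1)
EOQ₂ = √(2×35,810×23/39.3624) = 204.57  (< 740 → use Q = 740 at tier-2 price)
TC(tier 1 (EOQ₁), Q≈204.3) = $5,057,274.36
TC(tier 2, Q≈740.0) = $5,049,846.90
Minimum at tier 2: $5,049,846.90

$5,049,846.90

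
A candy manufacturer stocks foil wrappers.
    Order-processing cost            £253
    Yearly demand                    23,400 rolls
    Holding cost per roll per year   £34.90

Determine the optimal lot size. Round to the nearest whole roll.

Optimal lot size Q* = (2 × 23,400 × £253 / £34.9)^½ ≈ 582.47

582 rolls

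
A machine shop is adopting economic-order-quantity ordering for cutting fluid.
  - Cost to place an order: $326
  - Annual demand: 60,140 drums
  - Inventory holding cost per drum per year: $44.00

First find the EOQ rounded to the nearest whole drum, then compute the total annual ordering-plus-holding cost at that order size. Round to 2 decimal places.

$41,536.69

EOQ = √(2DS/H) = √(2 × 60,140 × 326 / 44)
    = √(891,165.45) ≈ 944.02 → Q = 944 drums
Orders/yr = 60,140/944 = 63.708; ordering cost = 63.708 × $326 = $20,768.69
Average inventory = 944/2 = 472; holding cost = 472 × $44 = $20,768.00
Total = $20,768.69 + $20,768.00 = $41,536.69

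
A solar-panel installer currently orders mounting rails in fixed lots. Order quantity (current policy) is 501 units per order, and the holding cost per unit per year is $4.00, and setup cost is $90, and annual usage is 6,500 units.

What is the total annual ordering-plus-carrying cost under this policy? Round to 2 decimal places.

Ordering: D/Q × S = 6,500/501 × $90 = $1,167.66
Holding:  Q/2 × H = 501/2 × $4 = $1,002.00
Total = $1,167.66 + $1,002.00 = $2,169.66

$2,169.66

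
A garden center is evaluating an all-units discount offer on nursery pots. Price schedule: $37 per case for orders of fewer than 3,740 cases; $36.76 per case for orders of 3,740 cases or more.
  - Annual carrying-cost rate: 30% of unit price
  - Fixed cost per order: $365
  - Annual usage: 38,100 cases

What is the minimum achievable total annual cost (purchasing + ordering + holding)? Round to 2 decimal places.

$1,424,896.68

H₁ = 30%×$37 = $11.1000;  H₂ = 30%×$36.76 = $11.0280
EOQ₁ = √(2×38,100×365/11.1000) = 1,582.93  (< 3,740, feasible at tier 1)
EOQ₂ = √(2×38,100×365/11.0280) = 1,588.09  (< 3,740 → use Q = 3,740 at tier-2 price)
TC(tier 1 (EOQ₁), Q≈1,582.9) = $1,427,270.55
TC(tier 2, Q≈3,740.0) = $1,424,896.68
Minimum at tier 2: $1,424,896.68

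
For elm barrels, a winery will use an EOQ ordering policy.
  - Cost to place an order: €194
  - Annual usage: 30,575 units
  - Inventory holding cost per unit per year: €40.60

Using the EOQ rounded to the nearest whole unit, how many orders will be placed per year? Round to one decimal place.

56.5 orders per year

EOQ = √(2DS/H) = √(2 × 30,575 × 194 / 40.6)
    = √(292,194.58) ≈ 540.55 → Q = 541
N = D/Q = 30,575/541 ≈ 56.516 orders/yr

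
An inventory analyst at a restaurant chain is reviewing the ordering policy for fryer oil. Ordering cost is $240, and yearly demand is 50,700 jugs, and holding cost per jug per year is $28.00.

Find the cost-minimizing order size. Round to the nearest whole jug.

EOQ = √(2DS/H) = √(2 × 50,700 × 240 / 28)
    = √(869,142.86) ≈ 932.28

932 jugs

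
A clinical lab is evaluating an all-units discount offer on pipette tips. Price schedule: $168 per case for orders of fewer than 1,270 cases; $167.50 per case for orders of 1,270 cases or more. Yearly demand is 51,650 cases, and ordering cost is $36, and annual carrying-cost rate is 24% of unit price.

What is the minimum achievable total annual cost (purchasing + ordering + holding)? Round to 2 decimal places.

$8,678,366.09

H₁ = 24%×$168 = $40.3200;  H₂ = 24%×$167.50 = $40.2000
EOQ₁ = √(2×51,650×36/40.3200) = 303.70  (< 1,270, feasible at tier 1)
EOQ₂ = √(2×51,650×36/40.2000) = 304.15  (< 1,270 → use Q = 1,270 at tier-2 price)
TC(tier 1 (EOQ₁), Q≈303.7) = $8,689,445.08
TC(tier 2, Q≈1,270.0) = $8,678,366.09
Minimum at tier 2: $8,678,366.09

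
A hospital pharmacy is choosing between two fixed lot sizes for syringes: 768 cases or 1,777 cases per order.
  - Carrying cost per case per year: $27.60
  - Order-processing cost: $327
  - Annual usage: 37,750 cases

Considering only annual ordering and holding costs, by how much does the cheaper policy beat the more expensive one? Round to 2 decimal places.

$4,797.64

TC(Q) = (D/Q)S + (Q/2)H
TC(768) = (37,750/768)×327 + (768/2)×27.6 = $26,671.64
TC(1,777) = (37,750/1,777)×327 + (1,777/2)×27.6 = $31,469.28
Lots of 768 are cheaper by $4,797.64.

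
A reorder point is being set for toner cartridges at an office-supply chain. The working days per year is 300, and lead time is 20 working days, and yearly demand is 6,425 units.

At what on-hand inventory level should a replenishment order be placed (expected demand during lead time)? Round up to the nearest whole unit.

429 units

Daily demand d = 6,425 / 300 = 21.417 units/day
Demand during lead time = 21.417 × 20 = 428.33
Reorder point = 428.33 → round up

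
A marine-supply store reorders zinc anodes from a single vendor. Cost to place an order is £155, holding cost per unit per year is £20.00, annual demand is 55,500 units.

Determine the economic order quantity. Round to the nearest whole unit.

EOQ = √(2DS/H) = √(2 × 55,500 × 155 / 20)
    = √(860,250.00) ≈ 927.50

927 units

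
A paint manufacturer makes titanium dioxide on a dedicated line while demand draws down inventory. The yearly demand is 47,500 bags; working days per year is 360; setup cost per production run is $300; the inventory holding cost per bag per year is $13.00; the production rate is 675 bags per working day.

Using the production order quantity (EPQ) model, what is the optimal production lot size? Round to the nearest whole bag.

Daily demand d = 47,500/360 = 131.944; p = 675; 1 − d/p = 0.80453
EPQ = √(2DS / (H(1 − d/p)))
    = √(2 × 47,500 × 300 / (13 × 0.80453)) ≈ 1,650.75

1,651 bags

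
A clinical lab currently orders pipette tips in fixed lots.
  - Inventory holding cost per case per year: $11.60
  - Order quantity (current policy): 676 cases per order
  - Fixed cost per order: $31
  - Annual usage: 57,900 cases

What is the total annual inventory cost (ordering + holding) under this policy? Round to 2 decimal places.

Orders/yr = 57,900/676 = 85.651; ordering cost = 85.651 × $31 = $2,655.18
Average inventory = 676/2 = 338; holding cost = 338 × $11.6 = $3,920.80
Total = $2,655.18 + $3,920.80 = $6,575.98

$6,575.98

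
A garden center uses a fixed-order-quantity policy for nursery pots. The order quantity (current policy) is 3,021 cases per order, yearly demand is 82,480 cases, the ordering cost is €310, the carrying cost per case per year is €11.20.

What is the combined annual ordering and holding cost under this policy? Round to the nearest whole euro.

€25,381

Ordering: D/Q × S = 82,480/3,021 × €310 = €8,463.69
Holding:  Q/2 × H = 3,021/2 × €11.2 = €16,917.60
Total = €8,463.69 + €16,917.60 = €25,381.29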